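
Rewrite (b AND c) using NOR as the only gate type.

((b NOR b) NOR (c NOR c))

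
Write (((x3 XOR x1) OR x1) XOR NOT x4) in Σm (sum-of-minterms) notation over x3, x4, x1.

Σm(0, 3, 6, 7) = (NOT x3 AND NOT x4 AND NOT x1) OR (NOT x3 AND x4 AND x1) OR (x3 AND x4 AND NOT x1) OR (x3 AND x4 AND x1)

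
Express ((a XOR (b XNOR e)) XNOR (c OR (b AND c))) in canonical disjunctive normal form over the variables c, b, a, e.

(NOT c AND NOT b AND NOT a AND e) OR (NOT c AND NOT b AND a AND NOT e) OR (NOT c AND b AND NOT a AND NOT e) OR (NOT c AND b AND a AND e) OR (c AND NOT b AND NOT a AND NOT e) OR (c AND NOT b AND a AND e) OR (c AND b AND NOT a AND e) OR (c AND b AND a AND NOT e)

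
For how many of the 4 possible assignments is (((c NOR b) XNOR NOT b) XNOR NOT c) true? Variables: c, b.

Satisfying assignments: (0,0), (0,1), (1,0)
Count: 3 out of 4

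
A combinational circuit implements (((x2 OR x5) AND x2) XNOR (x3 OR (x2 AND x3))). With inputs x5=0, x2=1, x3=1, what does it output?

Substituting: (((1 OR 0) AND 1) XNOR (1 OR (1 AND 1)))
= 1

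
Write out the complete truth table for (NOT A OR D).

D | A | Output
--------------
0 | 0 | 1
0 | 1 | 0
1 | 0 | 1
1 | 1 | 1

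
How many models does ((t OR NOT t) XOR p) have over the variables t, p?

Satisfying assignments: (0,0), (1,0)
Count: 2 out of 4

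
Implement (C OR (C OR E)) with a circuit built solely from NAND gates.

((C NAND C) NAND (((C NAND C) NAND (E NAND E)) NAND ((C NAND C) NAND (E NAND E))))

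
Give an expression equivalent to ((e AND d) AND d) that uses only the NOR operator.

((((e NOR e) NOR (d NOR d)) NOR ((e NOR e) NOR (d NOR d))) NOR (d NOR d))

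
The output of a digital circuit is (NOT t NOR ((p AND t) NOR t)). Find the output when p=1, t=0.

Substituting: (NOT 0 NOR ((1 AND 0) NOR 0))
= 0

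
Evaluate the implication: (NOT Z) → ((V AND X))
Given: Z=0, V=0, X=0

Antecedent (NOT Z) = 1; consequent ((V AND X)) = 0.
1 → 0 = 0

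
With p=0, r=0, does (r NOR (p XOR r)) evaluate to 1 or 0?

Substituting: (0 NOR (0 XOR 0))
= 1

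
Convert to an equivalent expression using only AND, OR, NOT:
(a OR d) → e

NOT (a OR d) OR e
(Implication elimination: A → B = NOT A OR B)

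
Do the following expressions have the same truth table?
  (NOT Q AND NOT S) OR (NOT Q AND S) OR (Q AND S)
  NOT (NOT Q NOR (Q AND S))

Yes, they are equivalent — the two output columns agree on all 4 assignments:
Q | S | Expression 1 | Expression 2
-----------------------------------
0 | 0 | 1 | 1
0 | 1 | 1 | 1
1 | 0 | 0 | 0
1 | 1 | 1 | 1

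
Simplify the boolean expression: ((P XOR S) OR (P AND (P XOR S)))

By absorption (E OR (E AND v) = E):
= (P XOR S)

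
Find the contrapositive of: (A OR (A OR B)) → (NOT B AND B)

Contrapositive: NOT (NOT B AND B) → NOT (A OR (A OR B))
Note: A statement and its contrapositive are logically equivalent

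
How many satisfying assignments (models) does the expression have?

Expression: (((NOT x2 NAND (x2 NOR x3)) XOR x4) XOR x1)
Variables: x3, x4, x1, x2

Satisfying assignments: (0,0,0,1), (0,0,1,0), (0,1,0,0), (0,1,1,1), (1,0,0,0), (1,0,0,1), (1,1,1,0), (1,1,1,1)
Count: 8 out of 16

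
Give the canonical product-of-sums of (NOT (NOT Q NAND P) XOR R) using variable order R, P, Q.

ΠM(0, 1, 3, 6) = (R OR P OR Q) AND (R OR P OR NOT Q) AND (R OR NOT P OR NOT Q) AND (NOT R OR NOT P OR Q)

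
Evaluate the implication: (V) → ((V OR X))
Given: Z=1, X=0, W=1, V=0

Antecedent (V) = 0; consequent ((V OR X)) = 0.
0 → 0 = 1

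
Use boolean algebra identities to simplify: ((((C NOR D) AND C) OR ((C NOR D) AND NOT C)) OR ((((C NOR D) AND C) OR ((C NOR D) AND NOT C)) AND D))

By absorption (E OR (E AND v) = E) then distribution ((E AND v) OR (E AND NOT v) = E):
= (C NOR D)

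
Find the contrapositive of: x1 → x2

Contrapositive: NOT x2 → NOT x1
Note: A statement and its contrapositive are logically equivalent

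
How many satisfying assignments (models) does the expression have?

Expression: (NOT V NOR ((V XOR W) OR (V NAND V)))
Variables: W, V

Satisfying assignments: (1,1)
Count: 1 out of 4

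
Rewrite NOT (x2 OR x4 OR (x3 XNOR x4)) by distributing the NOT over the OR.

NOT x2 AND NOT x4 AND NOT (x3 XNOR x4)
De Morgan's: NOT(OR of terms) = AND of negations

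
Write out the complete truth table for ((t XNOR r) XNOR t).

r | t | Output
--------------
0 | 0 | 0
0 | 1 | 0
1 | 0 | 1
1 | 1 | 1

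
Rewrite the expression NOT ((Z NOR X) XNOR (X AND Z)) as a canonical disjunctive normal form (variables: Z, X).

(NOT Z AND NOT X) OR (Z AND X)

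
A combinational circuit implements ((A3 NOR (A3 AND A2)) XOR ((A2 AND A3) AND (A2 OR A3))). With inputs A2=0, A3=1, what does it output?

Substituting: ((1 NOR (1 AND 0)) XOR ((0 AND 1) AND (0 OR 1)))
= 0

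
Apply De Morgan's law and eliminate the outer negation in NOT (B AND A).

NOT B OR NOT A
De Morgan's: NOT(AND of terms) = OR of negations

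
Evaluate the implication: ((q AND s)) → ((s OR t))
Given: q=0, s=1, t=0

Antecedent ((q AND s)) = 0; consequent ((s OR t)) = 1.
0 → 1 = 1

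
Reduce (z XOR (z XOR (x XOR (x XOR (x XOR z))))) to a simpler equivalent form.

By XOR self-cancellation ((E XOR v) XOR v = E) then XOR self-cancellation ((E XOR v) XOR v = E):
= (x XOR z)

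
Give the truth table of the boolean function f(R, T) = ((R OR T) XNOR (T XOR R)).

R | T | Output
--------------
0 | 0 | 1
0 | 1 | 1
1 | 0 | 1
1 | 1 | 0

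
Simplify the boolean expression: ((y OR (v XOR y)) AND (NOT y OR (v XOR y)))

By distribution ((E OR v) AND (E OR NOT v) = E):
= (v XOR y)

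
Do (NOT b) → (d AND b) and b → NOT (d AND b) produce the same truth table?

No, Inverse is not equivalent to original (counterexample: b=0, d=0)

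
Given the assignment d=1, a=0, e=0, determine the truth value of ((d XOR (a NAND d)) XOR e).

Substituting: ((1 XOR (0 NAND 1)) XOR 0)
= 0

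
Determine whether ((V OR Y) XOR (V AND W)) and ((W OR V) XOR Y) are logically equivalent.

No. Counterexample: with V=0, W=1, Y=0, Expression 1 = 0 but Expression 2 = 1.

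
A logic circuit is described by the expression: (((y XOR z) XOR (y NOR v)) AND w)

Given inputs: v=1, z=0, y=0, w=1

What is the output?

Substituting: (((0 XOR 0) XOR (0 NOR 1)) AND 1)
= 0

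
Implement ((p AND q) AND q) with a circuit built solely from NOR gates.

((((p NOR p) NOR (q NOR q)) NOR ((p NOR p) NOR (q NOR q))) NOR (q NOR q))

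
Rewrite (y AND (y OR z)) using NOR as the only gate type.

((y NOR y) NOR (((y NOR z) NOR (y NOR z)) NOR ((y NOR z) NOR (y NOR z))))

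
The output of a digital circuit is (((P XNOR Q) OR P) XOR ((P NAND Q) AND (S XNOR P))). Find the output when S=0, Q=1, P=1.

Substituting: (((1 XNOR 1) OR 1) XOR ((1 NAND 1) AND (0 XNOR 1)))
= 1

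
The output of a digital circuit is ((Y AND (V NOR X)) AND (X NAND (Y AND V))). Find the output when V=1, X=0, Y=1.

Substituting: ((1 AND (1 NOR 0)) AND (0 NAND (1 AND 1)))
= 0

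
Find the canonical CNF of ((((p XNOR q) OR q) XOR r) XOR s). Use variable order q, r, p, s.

(q OR r OR p OR NOT s) AND (q OR r OR NOT p OR s) AND (q OR NOT r OR p OR s) AND (q OR NOT r OR NOT p OR NOT s) AND (NOT q OR r OR p OR NOT s) AND (NOT q OR r OR NOT p OR NOT s) AND (NOT q OR NOT r OR p OR s) AND (NOT q OR NOT r OR NOT p OR s)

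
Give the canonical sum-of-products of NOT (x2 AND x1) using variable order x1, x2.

Σm(0, 1, 2) = (NOT x1 AND NOT x2) OR (NOT x1 AND x2) OR (x1 AND NOT x2)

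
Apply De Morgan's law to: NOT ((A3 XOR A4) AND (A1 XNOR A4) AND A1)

NOT (A3 XOR A4) OR NOT (A1 XNOR A4) OR NOT A1
De Morgan's: NOT(AND of terms) = OR of negations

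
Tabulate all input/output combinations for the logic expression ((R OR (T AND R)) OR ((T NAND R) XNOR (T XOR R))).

R | T | Output
--------------
0 | 0 | 0
0 | 1 | 1
1 | 0 | 1
1 | 1 | 1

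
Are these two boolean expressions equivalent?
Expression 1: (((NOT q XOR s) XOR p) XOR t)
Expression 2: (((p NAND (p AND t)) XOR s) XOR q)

No. Counterexample: with s=0, q=0, p=0, t=1, Expression 1 = 0 but Expression 2 = 1.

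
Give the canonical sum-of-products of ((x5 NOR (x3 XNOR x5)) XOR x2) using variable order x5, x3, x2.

Σm(1, 2, 5, 7) = (NOT x5 AND NOT x3 AND x2) OR (NOT x5 AND x3 AND NOT x2) OR (x5 AND NOT x3 AND x2) OR (x5 AND x3 AND x2)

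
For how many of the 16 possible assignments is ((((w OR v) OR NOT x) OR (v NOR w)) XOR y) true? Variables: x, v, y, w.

Satisfying assignments: (0,0,0,0), (0,0,0,1), (0,1,0,0), (0,1,0,1), (1,0,0,0), (1,0,0,1), (1,1,0,0), (1,1,0,1)
Count: 8 out of 16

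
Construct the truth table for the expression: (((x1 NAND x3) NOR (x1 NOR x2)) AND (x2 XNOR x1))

x2 | x3 | x1 | Output
---------------------
0 | 0 | 0 | 0
0 | 0 | 1 | 0
0 | 1 | 0 | 0
0 | 1 | 1 | 0
1 | 0 | 0 | 0
1 | 0 | 1 | 0
1 | 1 | 0 | 0
1 | 1 | 1 | 1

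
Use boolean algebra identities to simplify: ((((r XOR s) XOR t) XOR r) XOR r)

By XOR self-cancellation ((E XOR v) XOR v = E):
= ((r XOR s) XOR t)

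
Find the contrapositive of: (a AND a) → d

Contrapositive: NOT d → NOT (a AND a)
Note: A statement and its contrapositive are logically equivalent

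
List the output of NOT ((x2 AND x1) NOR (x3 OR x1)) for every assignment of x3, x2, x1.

x3 | x2 | x1 | Output
---------------------
0 | 0 | 0 | 0
0 | 0 | 1 | 1
0 | 1 | 0 | 0
0 | 1 | 1 | 1
1 | 0 | 0 | 1
1 | 0 | 1 | 1
1 | 1 | 0 | 1
1 | 1 | 1 | 1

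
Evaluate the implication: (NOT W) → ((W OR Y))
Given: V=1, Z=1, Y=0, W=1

Antecedent (NOT W) = 0; consequent ((W OR Y)) = 1.
0 → 1 = 1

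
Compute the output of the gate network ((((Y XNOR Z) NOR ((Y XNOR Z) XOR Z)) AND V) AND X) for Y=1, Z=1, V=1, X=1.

Substituting: ((((1 XNOR 1) NOR ((1 XNOR 1) XOR 1)) AND 1) AND 1)
= 0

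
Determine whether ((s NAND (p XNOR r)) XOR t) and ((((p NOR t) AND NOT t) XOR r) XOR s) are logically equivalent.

No. Counterexample: with r=0, t=0, s=0, p=1, Expression 1 = 1 but Expression 2 = 0.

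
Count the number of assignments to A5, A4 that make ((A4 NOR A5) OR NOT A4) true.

Satisfying assignments: (0,0), (1,0)
Count: 2 out of 4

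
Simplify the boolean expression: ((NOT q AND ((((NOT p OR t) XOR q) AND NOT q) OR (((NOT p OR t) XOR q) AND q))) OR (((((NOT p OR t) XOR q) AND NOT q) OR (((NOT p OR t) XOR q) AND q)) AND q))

By distribution ((E AND v) OR (E AND NOT v) = E) then distribution ((E AND v) OR (E AND NOT v) = E):
= ((NOT p OR t) XOR q)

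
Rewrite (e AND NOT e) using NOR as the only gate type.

((e NOR e) NOR ((e NOR e) NOR (e NOR e)))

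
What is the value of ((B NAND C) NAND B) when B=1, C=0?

Substituting: ((1 NAND 0) NAND 1)
= 0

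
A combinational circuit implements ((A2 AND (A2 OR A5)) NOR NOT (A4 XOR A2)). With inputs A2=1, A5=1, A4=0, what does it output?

Substituting: ((1 AND (1 OR 1)) NOR NOT (0 XOR 1))
= 0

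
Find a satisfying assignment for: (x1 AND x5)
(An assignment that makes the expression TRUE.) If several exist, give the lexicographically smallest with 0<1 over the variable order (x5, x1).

x5=1, x1=1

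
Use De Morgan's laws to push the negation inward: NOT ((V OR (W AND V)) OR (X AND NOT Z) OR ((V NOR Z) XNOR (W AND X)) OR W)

NOT (V OR (W AND V)) AND NOT (X AND NOT Z) AND NOT ((V NOR Z) XNOR (W AND X)) AND NOT W
De Morgan's: NOT(OR of terms) = AND of negations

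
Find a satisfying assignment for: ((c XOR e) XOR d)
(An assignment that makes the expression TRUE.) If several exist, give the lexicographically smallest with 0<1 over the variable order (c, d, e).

c=0, d=0, e=1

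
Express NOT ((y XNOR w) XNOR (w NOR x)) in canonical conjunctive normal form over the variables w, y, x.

(w OR y OR x) AND (w OR NOT y OR NOT x) AND (NOT w OR y OR x) AND (NOT w OR y OR NOT x)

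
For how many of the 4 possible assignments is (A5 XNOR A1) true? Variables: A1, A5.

Satisfying assignments: (0,0), (1,1)
Count: 2 out of 4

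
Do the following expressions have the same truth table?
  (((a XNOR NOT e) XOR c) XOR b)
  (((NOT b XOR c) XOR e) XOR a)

No. Counterexample: with c=0, e=0, b=0, a=0, Expression 1 = 0 but Expression 2 = 1.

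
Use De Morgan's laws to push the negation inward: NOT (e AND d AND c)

NOT e OR NOT d OR NOT c
De Morgan's: NOT(AND of terms) = OR of negations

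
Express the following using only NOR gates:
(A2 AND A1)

((A2 NOR A2) NOR (A1 NOR A1))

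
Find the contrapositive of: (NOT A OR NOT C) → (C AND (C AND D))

Contrapositive: NOT (C AND (C AND D)) → NOT (NOT A OR NOT C)
Note: A statement and its contrapositive are logically equivalent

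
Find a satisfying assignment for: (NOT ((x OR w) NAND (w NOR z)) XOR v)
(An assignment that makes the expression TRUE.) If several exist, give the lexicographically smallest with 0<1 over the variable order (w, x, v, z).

w=0, x=0, v=1, z=0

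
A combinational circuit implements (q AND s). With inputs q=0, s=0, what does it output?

Substituting: (0 AND 0)
= 0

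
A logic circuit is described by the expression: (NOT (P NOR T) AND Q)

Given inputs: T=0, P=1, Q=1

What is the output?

Substituting: (NOT (1 NOR 0) AND 1)
= 1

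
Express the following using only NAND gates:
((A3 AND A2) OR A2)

((((A3 NAND A2) NAND (A3 NAND A2)) NAND ((A3 NAND A2) NAND (A3 NAND A2))) NAND (A2 NAND A2))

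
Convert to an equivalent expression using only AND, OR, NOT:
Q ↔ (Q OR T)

(Q AND (Q OR T)) OR (NOT Q AND NOT (Q OR T))
(Biconditional = both true or both false)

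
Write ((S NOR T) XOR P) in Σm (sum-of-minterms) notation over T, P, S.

Σm(0, 3, 6, 7) = (NOT T AND NOT P AND NOT S) OR (NOT T AND P AND S) OR (T AND P AND NOT S) OR (T AND P AND S)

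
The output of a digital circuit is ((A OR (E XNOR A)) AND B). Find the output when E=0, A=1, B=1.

Substituting: ((1 OR (0 XNOR 1)) AND 1)
= 1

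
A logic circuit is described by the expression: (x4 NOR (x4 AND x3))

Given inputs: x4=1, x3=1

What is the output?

Substituting: (1 NOR (1 AND 1))
= 0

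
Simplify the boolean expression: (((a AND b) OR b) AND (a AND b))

By absorption (E AND (E OR v) = E):
= (a AND b)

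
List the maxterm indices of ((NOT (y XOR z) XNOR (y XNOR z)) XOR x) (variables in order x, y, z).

ΠM(4, 5, 6, 7) = (NOT x OR y OR z) AND (NOT x OR y OR NOT z) AND (NOT x OR NOT y OR z) AND (NOT x OR NOT y OR NOT z)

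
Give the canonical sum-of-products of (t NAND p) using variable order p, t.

Σm(0, 1, 2) = (NOT p AND NOT t) OR (NOT p AND t) OR (p AND NOT t)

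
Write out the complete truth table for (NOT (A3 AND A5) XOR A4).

A3 | A5 | A4 | Output
---------------------
0 | 0 | 0 | 1
0 | 0 | 1 | 0
0 | 1 | 0 | 1
0 | 1 | 1 | 0
1 | 0 | 0 | 1
1 | 0 | 1 | 0
1 | 1 | 0 | 0
1 | 1 | 1 | 1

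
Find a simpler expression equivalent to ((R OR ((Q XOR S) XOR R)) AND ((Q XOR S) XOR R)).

By absorption (E AND (E OR v) = E):
= ((Q XOR S) XOR R)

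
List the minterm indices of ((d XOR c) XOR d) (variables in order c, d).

Σm(2, 3) = (c AND NOT d) OR (c AND d)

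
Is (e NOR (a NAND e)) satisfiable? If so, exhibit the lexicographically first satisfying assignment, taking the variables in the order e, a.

UNSATISFIABLE - no assignment makes this expression true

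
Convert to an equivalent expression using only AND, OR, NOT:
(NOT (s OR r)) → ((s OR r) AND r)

(s OR r) OR ((s OR r) AND r)
(Implication elimination: A → B = NOT A OR B)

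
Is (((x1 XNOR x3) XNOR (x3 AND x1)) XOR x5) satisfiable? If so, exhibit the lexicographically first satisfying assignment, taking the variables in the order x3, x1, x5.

x3=0, x1=0, x5=1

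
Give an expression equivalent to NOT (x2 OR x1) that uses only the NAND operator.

(((x2 NAND x2) NAND (x1 NAND x1)) NAND ((x2 NAND x2) NAND (x1 NAND x1)))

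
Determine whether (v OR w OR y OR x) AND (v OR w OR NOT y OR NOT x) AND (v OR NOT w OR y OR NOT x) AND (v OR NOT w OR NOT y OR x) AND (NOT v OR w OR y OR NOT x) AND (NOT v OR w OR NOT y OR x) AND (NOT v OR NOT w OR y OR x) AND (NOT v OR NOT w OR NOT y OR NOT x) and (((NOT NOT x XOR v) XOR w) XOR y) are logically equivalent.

Yes, they are equivalent — the two output columns agree on all 16 assignments:
v | w | y | x | Expression 1 | Expression 2
-------------------------------------------
0 | 0 | 0 | 0 | 0 | 0
0 | 0 | 0 | 1 | 1 | 1
0 | 0 | 1 | 0 | 1 | 1
0 | 0 | 1 | 1 | 0 | 0
0 | 1 | 0 | 0 | 1 | 1
0 | 1 | 0 | 1 | 0 | 0
0 | 1 | 1 | 0 | 0 | 0
0 | 1 | 1 | 1 | 1 | 1
1 | 0 | 0 | 0 | 1 | 1
1 | 0 | 0 | 1 | 0 | 0
1 | 0 | 1 | 0 | 0 | 0
1 | 0 | 1 | 1 | 1 | 1
1 | 1 | 0 | 0 | 0 | 0
1 | 1 | 0 | 1 | 1 | 1
1 | 1 | 1 | 0 | 1 | 1
1 | 1 | 1 | 1 | 0 | 0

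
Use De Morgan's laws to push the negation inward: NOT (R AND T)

NOT R OR NOT T
De Morgan's: NOT(AND of terms) = OR of negations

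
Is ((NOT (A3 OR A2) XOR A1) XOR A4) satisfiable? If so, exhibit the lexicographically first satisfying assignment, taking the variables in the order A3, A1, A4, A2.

A3=0, A1=0, A4=0, A2=0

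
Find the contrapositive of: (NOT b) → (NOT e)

Contrapositive: e → b
Note: A statement and its contrapositive are logically equivalent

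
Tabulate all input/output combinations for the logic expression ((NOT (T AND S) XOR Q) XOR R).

Q | S | T | R | Output
----------------------
0 | 0 | 0 | 0 | 1
0 | 0 | 0 | 1 | 0
0 | 0 | 1 | 0 | 1
0 | 0 | 1 | 1 | 0
0 | 1 | 0 | 0 | 1
0 | 1 | 0 | 1 | 0
0 | 1 | 1 | 0 | 0
0 | 1 | 1 | 1 | 1
1 | 0 | 0 | 0 | 0
1 | 0 | 0 | 1 | 1
1 | 0 | 1 | 0 | 0
1 | 0 | 1 | 1 | 1
1 | 1 | 0 | 0 | 0
1 | 1 | 0 | 1 | 1
1 | 1 | 1 | 0 | 1
1 | 1 | 1 | 1 | 0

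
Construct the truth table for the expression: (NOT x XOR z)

z | x | Output
--------------
0 | 0 | 1
0 | 1 | 0
1 | 0 | 0
1 | 1 | 1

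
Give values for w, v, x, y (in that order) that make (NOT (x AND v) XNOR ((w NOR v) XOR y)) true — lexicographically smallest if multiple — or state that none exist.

w=0, v=0, x=0, y=0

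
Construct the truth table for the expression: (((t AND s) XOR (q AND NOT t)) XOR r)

t | q | s | r | Output
----------------------
0 | 0 | 0 | 0 | 0
0 | 0 | 0 | 1 | 1
0 | 0 | 1 | 0 | 0
0 | 0 | 1 | 1 | 1
0 | 1 | 0 | 0 | 1
0 | 1 | 0 | 1 | 0
0 | 1 | 1 | 0 | 1
0 | 1 | 1 | 1 | 0
1 | 0 | 0 | 0 | 0
1 | 0 | 0 | 1 | 1
1 | 0 | 1 | 0 | 1
1 | 0 | 1 | 1 | 0
1 | 1 | 0 | 0 | 0
1 | 1 | 0 | 1 | 1
1 | 1 | 1 | 0 | 1
1 | 1 | 1 | 1 | 0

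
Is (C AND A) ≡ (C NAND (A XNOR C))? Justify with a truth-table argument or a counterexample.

No. Counterexample: with A=0, C=0, Expression 1 = 0 but Expression 2 = 1.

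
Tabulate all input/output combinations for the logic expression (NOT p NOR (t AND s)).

s | t | p | Output
------------------
0 | 0 | 0 | 0
0 | 0 | 1 | 1
0 | 1 | 0 | 0
0 | 1 | 1 | 1
1 | 0 | 0 | 0
1 | 0 | 1 | 1
1 | 1 | 0 | 0
1 | 1 | 1 | 0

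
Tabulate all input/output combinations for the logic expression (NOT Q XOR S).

S | Q | Output
--------------
0 | 0 | 1
0 | 1 | 0
1 | 0 | 0
1 | 1 | 1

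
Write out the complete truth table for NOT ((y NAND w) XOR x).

x | w | y | Output
------------------
0 | 0 | 0 | 0
0 | 0 | 1 | 0
0 | 1 | 0 | 0
0 | 1 | 1 | 1
1 | 0 | 0 | 1
1 | 0 | 1 | 1
1 | 1 | 0 | 1
1 | 1 | 1 | 0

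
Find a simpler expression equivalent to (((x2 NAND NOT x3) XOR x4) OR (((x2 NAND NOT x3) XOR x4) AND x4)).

By absorption (E OR (E AND v) = E):
= ((x2 NAND NOT x3) XOR x4)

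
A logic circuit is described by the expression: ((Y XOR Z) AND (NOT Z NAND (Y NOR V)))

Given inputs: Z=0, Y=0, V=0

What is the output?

Substituting: ((0 XOR 0) AND (NOT 0 NAND (0 NOR 0)))
= 0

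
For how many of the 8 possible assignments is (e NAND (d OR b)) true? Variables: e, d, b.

Satisfying assignments: (0,0,0), (0,0,1), (0,1,0), (0,1,1), (1,0,0)
Count: 5 out of 8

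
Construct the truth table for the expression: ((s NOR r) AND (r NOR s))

s | r | Output
--------------
0 | 0 | 1
0 | 1 | 0
1 | 0 | 0
1 | 1 | 0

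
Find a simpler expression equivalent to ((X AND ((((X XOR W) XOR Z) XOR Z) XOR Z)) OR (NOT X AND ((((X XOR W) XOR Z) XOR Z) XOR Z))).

By distribution ((E AND v) OR (E AND NOT v) = E) then XOR self-cancellation ((E XOR v) XOR v = E):
= ((X XOR W) XOR Z)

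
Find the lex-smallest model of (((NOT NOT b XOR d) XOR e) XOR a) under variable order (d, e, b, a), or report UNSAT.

d=0, e=0, b=0, a=1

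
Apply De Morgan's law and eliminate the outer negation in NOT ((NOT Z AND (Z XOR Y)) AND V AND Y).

NOT (NOT Z AND (Z XOR Y)) OR NOT V OR NOT Y
De Morgan's: NOT(AND of terms) = OR of negations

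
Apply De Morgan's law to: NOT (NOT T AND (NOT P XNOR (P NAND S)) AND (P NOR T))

T OR NOT (NOT P XNOR (P NAND S)) OR NOT (P NOR T)
De Morgan's: NOT(AND of terms) = OR of negations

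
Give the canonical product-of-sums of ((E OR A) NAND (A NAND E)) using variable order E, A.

ΠM(1, 2) = (E OR NOT A) AND (NOT E OR A)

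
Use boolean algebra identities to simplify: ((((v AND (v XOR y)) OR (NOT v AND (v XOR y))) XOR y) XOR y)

By XOR self-cancellation ((E XOR v) XOR v = E) then distribution ((E AND v) OR (E AND NOT v) = E):
= (v XOR y)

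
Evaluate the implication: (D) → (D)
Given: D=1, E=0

Antecedent (D) = 1; consequent (D) = 1.
1 → 1 = 1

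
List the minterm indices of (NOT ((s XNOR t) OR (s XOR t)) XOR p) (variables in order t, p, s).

Σm(2, 3, 6, 7) = (NOT t AND p AND NOT s) OR (NOT t AND p AND s) OR (t AND p AND NOT s) OR (t AND p AND s)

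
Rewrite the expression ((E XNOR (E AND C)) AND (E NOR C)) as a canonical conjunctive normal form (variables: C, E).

(C OR NOT E) AND (NOT C OR E) AND (NOT C OR NOT E)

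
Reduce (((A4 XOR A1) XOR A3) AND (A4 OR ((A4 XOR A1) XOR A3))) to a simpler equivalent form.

By absorption (E AND (E OR v) = E):
= ((A4 XOR A1) XOR A3)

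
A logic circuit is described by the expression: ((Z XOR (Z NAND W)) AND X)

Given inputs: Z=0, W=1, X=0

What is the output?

Substituting: ((0 XOR (0 NAND 1)) AND 0)
= 0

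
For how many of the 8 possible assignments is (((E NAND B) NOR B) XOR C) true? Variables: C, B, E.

Satisfying assignments: (1,0,0), (1,0,1), (1,1,0), (1,1,1)
Count: 4 out of 8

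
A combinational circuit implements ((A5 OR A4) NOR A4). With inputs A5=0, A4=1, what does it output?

Substituting: ((0 OR 1) NOR 1)
= 0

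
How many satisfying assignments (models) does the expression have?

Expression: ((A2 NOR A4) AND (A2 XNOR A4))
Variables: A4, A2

Satisfying assignments: (0,0)
Count: 1 out of 4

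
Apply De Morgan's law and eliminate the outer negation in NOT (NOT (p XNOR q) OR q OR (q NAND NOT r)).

(p XNOR q) AND NOT q AND NOT (q NAND NOT r)
De Morgan's: NOT(OR of terms) = AND of negations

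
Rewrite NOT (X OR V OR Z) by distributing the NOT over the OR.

NOT X AND NOT V AND NOT Z
De Morgan's: NOT(OR of terms) = AND of negations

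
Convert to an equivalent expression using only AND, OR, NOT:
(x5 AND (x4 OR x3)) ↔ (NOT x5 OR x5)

((x5 AND (x4 OR x3)) AND (NOT x5 OR x5)) OR (NOT (x5 AND (x4 OR x3)) AND NOT (NOT x5 OR x5))
(Biconditional = both true or both false)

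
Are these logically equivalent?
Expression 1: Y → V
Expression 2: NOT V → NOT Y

Yes, Contrapositive is always equivalent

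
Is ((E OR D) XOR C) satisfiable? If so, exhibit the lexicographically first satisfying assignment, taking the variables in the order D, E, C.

D=0, E=0, C=1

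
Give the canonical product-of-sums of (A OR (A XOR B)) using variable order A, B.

ΠM(0) = (A OR B)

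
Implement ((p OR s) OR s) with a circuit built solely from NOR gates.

((((p NOR s) NOR (p NOR s)) NOR s) NOR (((p NOR s) NOR (p NOR s)) NOR s))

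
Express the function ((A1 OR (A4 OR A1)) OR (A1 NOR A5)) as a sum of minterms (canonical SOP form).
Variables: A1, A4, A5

Σm(0, 2, 3, 4, 5, 6, 7) = (NOT A1 AND NOT A4 AND NOT A5) OR (NOT A1 AND A4 AND NOT A5) OR (NOT A1 AND A4 AND A5) OR (A1 AND NOT A4 AND NOT A5) OR (A1 AND NOT A4 AND A5) OR (A1 AND A4 AND NOT A5) OR (A1 AND A4 AND A5)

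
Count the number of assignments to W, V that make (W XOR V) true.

Satisfying assignments: (0,1), (1,0)
Count: 2 out of 4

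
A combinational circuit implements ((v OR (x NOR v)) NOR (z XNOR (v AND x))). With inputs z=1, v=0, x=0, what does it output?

Substituting: ((0 OR (0 NOR 0)) NOR (1 XNOR (0 AND 0)))
= 0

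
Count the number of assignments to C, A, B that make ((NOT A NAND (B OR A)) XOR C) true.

Satisfying assignments: (0,0,0), (0,1,0), (0,1,1), (1,0,1)
Count: 4 out of 8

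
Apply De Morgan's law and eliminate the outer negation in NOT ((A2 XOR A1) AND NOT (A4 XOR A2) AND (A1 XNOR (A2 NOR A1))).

NOT (A2 XOR A1) OR (A4 XOR A2) OR NOT (A1 XNOR (A2 NOR A1))
De Morgan's: NOT(AND of terms) = OR of negations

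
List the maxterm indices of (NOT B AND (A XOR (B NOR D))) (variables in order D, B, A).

ΠM(1, 2, 3, 4, 6, 7) = (D OR B OR NOT A) AND (D OR NOT B OR A) AND (D OR NOT B OR NOT A) AND (NOT D OR B OR A) AND (NOT D OR NOT B OR A) AND (NOT D OR NOT B OR NOT A)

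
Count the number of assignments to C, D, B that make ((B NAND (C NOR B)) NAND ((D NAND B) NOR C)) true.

Satisfying assignments: (0,0,0), (0,0,1), (0,1,0), (1,0,0), (1,0,1), (1,1,0), (1,1,1)
Count: 7 out of 8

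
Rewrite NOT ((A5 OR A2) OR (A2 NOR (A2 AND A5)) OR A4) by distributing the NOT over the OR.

NOT (A5 OR A2) AND NOT (A2 NOR (A2 AND A5)) AND NOT A4
De Morgan's: NOT(OR of terms) = AND of negations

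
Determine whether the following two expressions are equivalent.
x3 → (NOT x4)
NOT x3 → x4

No, Inverse is not equivalent to original (counterexample: x4=0, x2=0, x3=0)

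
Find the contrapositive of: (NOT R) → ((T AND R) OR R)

Contrapositive: NOT ((T AND R) OR R) → R
Note: A statement and its contrapositive are logically equivalent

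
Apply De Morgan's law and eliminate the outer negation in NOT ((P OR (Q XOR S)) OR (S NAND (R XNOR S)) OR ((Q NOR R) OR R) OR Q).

NOT (P OR (Q XOR S)) AND NOT (S NAND (R XNOR S)) AND NOT ((Q NOR R) OR R) AND NOT Q
De Morgan's: NOT(OR of terms) = AND of negations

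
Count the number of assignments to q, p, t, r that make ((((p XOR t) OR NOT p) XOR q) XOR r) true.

Satisfying assignments: (0,0,0,0), (0,0,1,0), (0,1,0,0), (0,1,1,1), (1,0,0,1), (1,0,1,1), (1,1,0,1), (1,1,1,0)
Count: 8 out of 16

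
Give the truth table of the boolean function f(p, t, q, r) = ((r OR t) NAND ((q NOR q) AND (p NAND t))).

p | t | q | r | Output
----------------------
0 | 0 | 0 | 0 | 1
0 | 0 | 0 | 1 | 0
0 | 0 | 1 | 0 | 1
0 | 0 | 1 | 1 | 1
0 | 1 | 0 | 0 | 0
0 | 1 | 0 | 1 | 0
0 | 1 | 1 | 0 | 1
0 | 1 | 1 | 1 | 1
1 | 0 | 0 | 0 | 1
1 | 0 | 0 | 1 | 0
1 | 0 | 1 | 0 | 1
1 | 0 | 1 | 1 | 1
1 | 1 | 0 | 0 | 1
1 | 1 | 0 | 1 | 1
1 | 1 | 1 | 0 | 1
1 | 1 | 1 | 1 | 1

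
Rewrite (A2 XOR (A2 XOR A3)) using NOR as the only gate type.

((((A2 NOR ((((A2 NOR A3) NOR (A2 NOR A3)) NOR ((A2 NOR A3) NOR (A2 NOR A3))) NOR ((((A2 NOR A2) NOR (A3 NOR A3)) NOR ((A2 NOR A2) NOR (A3 NOR A3))) NOR (((A2 NOR A2) NOR (A3 NOR A3)) NOR ((A2 NOR A2) NOR (A3 NOR A3)))))) NOR (A2 NOR ((((A2 NOR A3) NOR (A2 NOR A3)) NOR ((A2 NOR A3) NOR (A2 NOR A3))) NOR ((((A2 NOR A2) NOR (A3 NOR A3)) NOR ((A2 NOR A2) NOR (A3 NOR A3))) NOR (((A2 NOR A2) NOR (A3 NOR A3)) NOR ((A2 NOR A2) NOR (A3 NOR A3))))))) NOR ((A2 NOR ((((A2 NOR A3) NOR (A2 NOR A3)) NOR ((A2 NOR A3) NOR (A2 NOR A3))) NOR ((((A2 NOR A2) NOR (A3 NOR A3)) NOR ((A2 NOR A2) NOR (A3 NOR A3))) NOR (((A2 NOR A2) NOR (A3 NOR A3)) NOR ((A2 NOR A2) NOR (A3 NOR A3)))))) NOR (A2 NOR ((((A2 NOR A3) NOR (A2 NOR A3)) NOR ((A2 NOR A3) NOR (A2 NOR A3))) NOR ((((A2 NOR A2) NOR (A3 NOR A3)) NOR ((A2 NOR A2) NOR (A3 NOR A3))) NOR (((A2 NOR A2) NOR (A3 NOR A3)) NOR ((A2 NOR A2) NOR (A3 NOR A3)))))))) NOR ((((A2 NOR A2) NOR (((((A2 NOR A3) NOR (A2 NOR A3)) NOR ((A2 NOR A3) NOR (A2 NOR A3))) NOR ((((A2 NOR A2) NOR (A3 NOR A3)) NOR ((A2 NOR A2) NOR (A3 NOR A3))) NOR (((A2 NOR A2) NOR (A3 NOR A3)) NOR ((A2 NOR A2) NOR (A3 NOR A3))))) NOR ((((A2 NOR A3) NOR (A2 NOR A3)) NOR ((A2 NOR A3) NOR (A2 NOR A3))) NOR ((((A2 NOR A2) NOR (A3 NOR A3)) NOR ((A2 NOR A2) NOR (A3 NOR A3))) NOR (((A2 NOR A2) NOR (A3 NOR A3)) NOR ((A2 NOR A2) NOR (A3 NOR A3))))))) NOR ((A2 NOR A2) NOR (((((A2 NOR A3) NOR (A2 NOR A3)) NOR ((A2 NOR A3) NOR (A2 NOR A3))) NOR ((((A2 NOR A2) NOR (A3 NOR A3)) NOR ((A2 NOR A2) NOR (A3 NOR A3))) NOR (((A2 NOR A2) NOR (A3 NOR A3)) NOR ((A2 NOR A2) NOR (A3 NOR A3))))) NOR ((((A2 NOR A3) NOR (A2 NOR A3)) NOR ((A2 NOR A3) NOR (A2 NOR A3))) NOR ((((A2 NOR A2) NOR (A3 NOR A3)) NOR ((A2 NOR A2) NOR (A3 NOR A3))) NOR (((A2 NOR A2) NOR (A3 NOR A3)) NOR ((A2 NOR A2) NOR (A3 NOR A3)))))))) NOR (((A2 NOR A2) NOR (((((A2 NOR A3) NOR (A2 NOR A3)) NOR ((A2 NOR A3) NOR (A2 NOR A3))) NOR ((((A2 NOR A2) NOR (A3 NOR A3)) NOR ((A2 NOR A2) NOR (A3 NOR A3))) NOR (((A2 NOR A2) NOR (A3 NOR A3)) NOR ((A2 NOR A2) NOR (A3 NOR A3))))) NOR ((((A2 NOR A3) NOR (A2 NOR A3)) NOR ((A2 NOR A3) NOR (A2 NOR A3))) NOR ((((A2 NOR A2) NOR (A3 NOR A3)) NOR ((A2 NOR A2) NOR (A3 NOR A3))) NOR (((A2 NOR A2) NOR (A3 NOR A3)) NOR ((A2 NOR A2) NOR (A3 NOR A3))))))) NOR ((A2 NOR A2) NOR (((((A2 NOR A3) NOR (A2 NOR A3)) NOR ((A2 NOR A3) NOR (A2 NOR A3))) NOR ((((A2 NOR A2) NOR (A3 NOR A3)) NOR ((A2 NOR A2) NOR (A3 NOR A3))) NOR (((A2 NOR A2) NOR (A3 NOR A3)) NOR ((A2 NOR A2) NOR (A3 NOR A3))))) NOR ((((A2 NOR A3) NOR (A2 NOR A3)) NOR ((A2 NOR A3) NOR (A2 NOR A3))) NOR ((((A2 NOR A2) NOR (A3 NOR A3)) NOR ((A2 NOR A2) NOR (A3 NOR A3))) NOR (((A2 NOR A2) NOR (A3 NOR A3)) NOR ((A2 NOR A2) NOR (A3 NOR A3))))))))))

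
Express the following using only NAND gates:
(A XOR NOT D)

((A NAND (A NAND (D NAND D))) NAND ((D NAND D) NAND (A NAND (D NAND D))))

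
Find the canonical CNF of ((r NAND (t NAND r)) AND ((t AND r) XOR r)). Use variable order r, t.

(r OR t) AND (r OR NOT t) AND (NOT r OR t) AND (NOT r OR NOT t)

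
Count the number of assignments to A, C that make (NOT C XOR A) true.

Satisfying assignments: (0,0), (1,1)
Count: 2 out of 4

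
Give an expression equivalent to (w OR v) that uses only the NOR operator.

((w NOR v) NOR (w NOR v))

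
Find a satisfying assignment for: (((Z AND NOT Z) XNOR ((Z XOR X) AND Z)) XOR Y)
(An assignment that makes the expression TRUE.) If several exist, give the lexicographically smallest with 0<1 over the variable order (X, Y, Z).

X=0, Y=0, Z=0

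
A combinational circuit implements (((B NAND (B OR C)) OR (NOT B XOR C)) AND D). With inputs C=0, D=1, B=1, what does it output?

Substituting: (((1 NAND (1 OR 0)) OR (NOT 1 XOR 0)) AND 1)
= 0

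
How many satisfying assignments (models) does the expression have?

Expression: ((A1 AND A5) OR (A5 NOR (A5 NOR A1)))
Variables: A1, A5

Satisfying assignments: (1,0), (1,1)
Count: 2 out of 4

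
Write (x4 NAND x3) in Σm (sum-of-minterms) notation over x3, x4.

Σm(0, 1, 2) = (NOT x3 AND NOT x4) OR (NOT x3 AND x4) OR (x3 AND NOT x4)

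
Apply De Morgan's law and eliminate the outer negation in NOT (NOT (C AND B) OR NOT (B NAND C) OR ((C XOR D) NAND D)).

(C AND B) AND (B NAND C) AND NOT ((C XOR D) NAND D)
De Morgan's: NOT(OR of terms) = AND of negations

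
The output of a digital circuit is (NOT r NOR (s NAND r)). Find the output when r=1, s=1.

Substituting: (NOT 1 NOR (1 NAND 1))
= 1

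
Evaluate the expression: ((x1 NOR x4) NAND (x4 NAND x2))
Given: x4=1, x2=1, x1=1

Substituting: ((1 NOR 1) NAND (1 NAND 1))
= 1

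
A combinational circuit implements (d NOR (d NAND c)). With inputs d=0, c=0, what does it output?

Substituting: (0 NOR (0 NAND 0))
= 0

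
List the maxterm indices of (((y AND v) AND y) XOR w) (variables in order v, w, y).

ΠM(0, 1, 4, 7) = (v OR w OR y) AND (v OR w OR NOT y) AND (NOT v OR w OR y) AND (NOT v OR NOT w OR NOT y)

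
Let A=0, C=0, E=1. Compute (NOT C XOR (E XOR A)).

Substituting: (NOT 0 XOR (1 XOR 0))
= 0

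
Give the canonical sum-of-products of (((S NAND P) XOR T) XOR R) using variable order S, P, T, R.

Σm(0, 3, 4, 7, 8, 11, 13, 14) = (NOT S AND NOT P AND NOT T AND NOT R) OR (NOT S AND NOT P AND T AND R) OR (NOT S AND P AND NOT T AND NOT R) OR (NOT S AND P AND T AND R) OR (S AND NOT P AND NOT T AND NOT R) OR (S AND NOT P AND T AND R) OR (S AND P AND NOT T AND R) OR (S AND P AND T AND NOT R)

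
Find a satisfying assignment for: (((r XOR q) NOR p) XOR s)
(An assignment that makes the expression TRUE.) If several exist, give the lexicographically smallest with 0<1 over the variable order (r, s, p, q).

r=0, s=0, p=0, q=0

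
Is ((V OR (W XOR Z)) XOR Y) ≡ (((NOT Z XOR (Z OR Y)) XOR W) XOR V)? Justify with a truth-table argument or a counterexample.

No. Counterexample: with W=0, Y=0, Z=0, V=0, Expression 1 = 0 but Expression 2 = 1.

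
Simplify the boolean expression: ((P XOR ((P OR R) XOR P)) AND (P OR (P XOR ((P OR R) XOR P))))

By absorption (E AND (E OR v) = E) then XOR self-cancellation ((E XOR v) XOR v = E):
= (P OR R)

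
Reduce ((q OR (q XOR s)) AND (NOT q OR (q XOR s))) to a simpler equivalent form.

By distribution ((E OR v) AND (E OR NOT v) = E):
= (q XOR s)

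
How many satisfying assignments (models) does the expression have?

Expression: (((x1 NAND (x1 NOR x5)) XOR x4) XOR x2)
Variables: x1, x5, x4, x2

Satisfying assignments: (0,0,0,0), (0,0,1,1), (0,1,0,0), (0,1,1,1), (1,0,0,0), (1,0,1,1), (1,1,0,0), (1,1,1,1)
Count: 8 out of 16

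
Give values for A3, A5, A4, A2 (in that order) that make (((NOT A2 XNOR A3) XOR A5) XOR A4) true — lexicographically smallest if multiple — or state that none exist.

A3=0, A5=0, A4=0, A2=1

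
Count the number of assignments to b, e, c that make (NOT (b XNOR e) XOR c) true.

Satisfying assignments: (0,0,1), (0,1,0), (1,0,0), (1,1,1)
Count: 4 out of 8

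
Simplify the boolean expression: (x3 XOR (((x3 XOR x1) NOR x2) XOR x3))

By XOR self-cancellation ((E XOR v) XOR v = E):
= ((x3 XOR x1) NOR x2)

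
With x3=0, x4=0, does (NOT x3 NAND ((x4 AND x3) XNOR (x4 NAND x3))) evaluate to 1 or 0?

Substituting: (NOT 0 NAND ((0 AND 0) XNOR (0 NAND 0)))
= 1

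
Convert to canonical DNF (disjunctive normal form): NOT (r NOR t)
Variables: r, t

(NOT r AND t) OR (r AND NOT t) OR (r AND t)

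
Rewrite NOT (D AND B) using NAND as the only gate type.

(((D NAND B) NAND (D NAND B)) NAND ((D NAND B) NAND (D NAND B)))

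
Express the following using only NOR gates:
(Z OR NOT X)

((Z NOR (X NOR X)) NOR (Z NOR (X NOR X)))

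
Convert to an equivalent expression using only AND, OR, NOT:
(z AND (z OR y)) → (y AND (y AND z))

NOT (z AND (z OR y)) OR (y AND (y AND z))
(Implication elimination: A → B = NOT A OR B)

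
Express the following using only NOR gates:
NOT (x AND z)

(((x NOR x) NOR (z NOR z)) NOR ((x NOR x) NOR (z NOR z)))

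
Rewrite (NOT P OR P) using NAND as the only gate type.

(((P NAND P) NAND (P NAND P)) NAND (P NAND P))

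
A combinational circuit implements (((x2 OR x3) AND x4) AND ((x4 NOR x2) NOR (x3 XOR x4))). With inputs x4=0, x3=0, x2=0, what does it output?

Substituting: (((0 OR 0) AND 0) AND ((0 NOR 0) NOR (0 XOR 0)))
= 0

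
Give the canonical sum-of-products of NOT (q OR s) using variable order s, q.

Σm(0) = (NOT s AND NOT q)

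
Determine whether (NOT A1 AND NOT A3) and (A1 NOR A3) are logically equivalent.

Yes, they are equivalent — the two output columns agree on all 4 assignments:
A1 | A3 | Expression 1 | Expression 2
-------------------------------------
0 | 0 | 1 | 1
0 | 1 | 0 | 0
1 | 0 | 0 | 0
1 | 1 | 0 | 0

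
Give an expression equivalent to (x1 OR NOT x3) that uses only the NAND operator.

((x1 NAND x1) NAND ((x3 NAND x3) NAND (x3 NAND x3)))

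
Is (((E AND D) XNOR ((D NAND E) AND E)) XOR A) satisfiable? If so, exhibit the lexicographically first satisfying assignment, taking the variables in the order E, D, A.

E=0, D=0, A=0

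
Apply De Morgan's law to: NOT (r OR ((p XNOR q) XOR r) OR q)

NOT r AND NOT ((p XNOR q) XOR r) AND NOT q
De Morgan's: NOT(OR of terms) = AND of negations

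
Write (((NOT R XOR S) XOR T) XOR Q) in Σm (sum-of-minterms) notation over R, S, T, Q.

Σm(0, 3, 5, 6, 9, 10, 12, 15) = (NOT R AND NOT S AND NOT T AND NOT Q) OR (NOT R AND NOT S AND T AND Q) OR (NOT R AND S AND NOT T AND Q) OR (NOT R AND S AND T AND NOT Q) OR (R AND NOT S AND NOT T AND Q) OR (R AND NOT S AND T AND NOT Q) OR (R AND S AND NOT T AND NOT Q) OR (R AND S AND T AND Q)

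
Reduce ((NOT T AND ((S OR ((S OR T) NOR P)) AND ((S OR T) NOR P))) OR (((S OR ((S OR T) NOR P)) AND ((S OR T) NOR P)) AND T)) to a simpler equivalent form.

By distribution ((E AND v) OR (E AND NOT v) = E) then absorption (E AND (E OR v) = E):
= ((S OR T) NOR P)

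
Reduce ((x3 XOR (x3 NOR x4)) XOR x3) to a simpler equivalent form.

By XOR self-cancellation ((E XOR v) XOR v = E):
= (x3 NOR x4)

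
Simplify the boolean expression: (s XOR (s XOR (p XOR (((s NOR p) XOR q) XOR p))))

By XOR self-cancellation ((E XOR v) XOR v = E) then XOR self-cancellation ((E XOR v) XOR v = E):
= ((s NOR p) XOR q)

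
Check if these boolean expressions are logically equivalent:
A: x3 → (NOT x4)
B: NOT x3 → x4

No, Inverse is not equivalent to original (counterexample: x1=0, x3=0, x4=0)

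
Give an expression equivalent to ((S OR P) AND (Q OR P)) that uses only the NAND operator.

((((S NAND S) NAND (P NAND P)) NAND ((Q NAND Q) NAND (P NAND P))) NAND (((S NAND S) NAND (P NAND P)) NAND ((Q NAND Q) NAND (P NAND P))))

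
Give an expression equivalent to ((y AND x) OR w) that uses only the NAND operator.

((((y NAND x) NAND (y NAND x)) NAND ((y NAND x) NAND (y NAND x))) NAND (w NAND w))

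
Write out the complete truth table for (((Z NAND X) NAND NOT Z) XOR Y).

Z | X | Y | Output
------------------
0 | 0 | 0 | 0
0 | 0 | 1 | 1
0 | 1 | 0 | 0
0 | 1 | 1 | 1
1 | 0 | 0 | 1
1 | 0 | 1 | 0
1 | 1 | 0 | 1
1 | 1 | 1 | 0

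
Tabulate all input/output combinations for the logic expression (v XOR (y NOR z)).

y | v | z | Output
------------------
0 | 0 | 0 | 1
0 | 0 | 1 | 0
0 | 1 | 0 | 0
0 | 1 | 1 | 1
1 | 0 | 0 | 0
1 | 0 | 1 | 0
1 | 1 | 0 | 1
1 | 1 | 1 | 1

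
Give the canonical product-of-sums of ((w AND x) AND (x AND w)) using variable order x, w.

ΠM(0, 1, 2) = (x OR w) AND (x OR NOT w) AND (NOT x OR w)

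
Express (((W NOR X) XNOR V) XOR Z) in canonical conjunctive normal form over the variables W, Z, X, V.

(W OR Z OR X OR V) AND (W OR Z OR NOT X OR NOT V) AND (W OR NOT Z OR X OR NOT V) AND (W OR NOT Z OR NOT X OR V) AND (NOT W OR Z OR X OR NOT V) AND (NOT W OR Z OR NOT X OR NOT V) AND (NOT W OR NOT Z OR X OR V) AND (NOT W OR NOT Z OR NOT X OR V)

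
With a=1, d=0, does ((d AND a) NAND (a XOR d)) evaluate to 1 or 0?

Substituting: ((0 AND 1) NAND (1 XOR 0))
= 1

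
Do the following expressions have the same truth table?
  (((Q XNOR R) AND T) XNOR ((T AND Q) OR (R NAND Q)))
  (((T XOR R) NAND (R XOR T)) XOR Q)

No. Counterexample: with R=0, T=0, Q=0, Expression 1 = 0 but Expression 2 = 1.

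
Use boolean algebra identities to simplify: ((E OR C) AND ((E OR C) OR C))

By absorption (E AND (E OR v) = E):
= (E OR C)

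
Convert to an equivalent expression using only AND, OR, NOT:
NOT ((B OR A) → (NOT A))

(B OR A) AND A
(Negated implication: NOT(A → B) = A AND NOT B)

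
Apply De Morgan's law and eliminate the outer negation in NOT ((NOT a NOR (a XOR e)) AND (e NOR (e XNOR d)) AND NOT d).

NOT (NOT a NOR (a XOR e)) OR NOT (e NOR (e XNOR d)) OR d
De Morgan's: NOT(AND of terms) = OR of negations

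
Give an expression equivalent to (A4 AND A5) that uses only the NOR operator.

((A4 NOR A4) NOR (A5 NOR A5))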